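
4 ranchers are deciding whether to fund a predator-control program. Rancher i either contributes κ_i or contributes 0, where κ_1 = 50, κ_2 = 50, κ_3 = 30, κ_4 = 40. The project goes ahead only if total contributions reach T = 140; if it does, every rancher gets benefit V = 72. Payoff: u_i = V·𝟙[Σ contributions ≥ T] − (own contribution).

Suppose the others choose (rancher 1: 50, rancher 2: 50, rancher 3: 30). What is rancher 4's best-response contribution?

Others' total = 130. Contributing 40 brings total to 170 ≥ 140: gain V − κ_4 = 32.
Best response: 40.

40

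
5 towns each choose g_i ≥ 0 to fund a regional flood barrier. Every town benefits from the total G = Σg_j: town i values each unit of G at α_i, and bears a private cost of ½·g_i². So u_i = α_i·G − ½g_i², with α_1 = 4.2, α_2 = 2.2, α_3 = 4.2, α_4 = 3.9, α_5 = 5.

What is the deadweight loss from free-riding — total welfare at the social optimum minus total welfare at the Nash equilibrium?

Town i's FOC: ∂u_i/∂g_i = α_i − g_i = 0, so g_i* = α_i.
NE contributions = (4.2, 2.2, 4.2, 3.9, 5); G = 19.5.
W^NE = (Σα)·G − ½Σα_i² = 19.5² − ½·80.33 = 340.085.
Planner sets g_i = Σα_j = 19.5 for every i, so G^SO = 5·19.5 = 97.5.
W^SO = (Σα)·G^SO − ½·5·(Σα)² = (5/2)·19.5² = 950.625.
Deadweight loss = W^SO − W^NE = 610.54.

610.54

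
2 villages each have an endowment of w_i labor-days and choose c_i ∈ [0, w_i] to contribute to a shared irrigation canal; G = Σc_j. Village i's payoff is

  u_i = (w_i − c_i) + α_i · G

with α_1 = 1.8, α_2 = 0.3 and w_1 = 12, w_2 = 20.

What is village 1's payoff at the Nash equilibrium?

21.6

∂u_i/∂c_i = α_i − 1, so village i contributes w_i if α_i > 1, else 0.
α_i > 1 for i ∈ {1}; NE contributions (12, 0), G = 12.
u_1 = (12 − 12) + 1.8·12 = 21.6.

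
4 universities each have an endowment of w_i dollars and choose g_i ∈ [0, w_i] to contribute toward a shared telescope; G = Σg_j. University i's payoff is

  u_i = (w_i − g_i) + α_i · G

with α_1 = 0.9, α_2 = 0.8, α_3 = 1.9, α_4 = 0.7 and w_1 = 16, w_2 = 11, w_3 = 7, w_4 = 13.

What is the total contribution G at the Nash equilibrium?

∂u_i/∂g_i = α_i − 1, so university i contributes w_i if α_i > 1, else 0.
α_i > 1 for i ∈ {3}; NE contributions (0, 0, 7, 0), G = 7.

7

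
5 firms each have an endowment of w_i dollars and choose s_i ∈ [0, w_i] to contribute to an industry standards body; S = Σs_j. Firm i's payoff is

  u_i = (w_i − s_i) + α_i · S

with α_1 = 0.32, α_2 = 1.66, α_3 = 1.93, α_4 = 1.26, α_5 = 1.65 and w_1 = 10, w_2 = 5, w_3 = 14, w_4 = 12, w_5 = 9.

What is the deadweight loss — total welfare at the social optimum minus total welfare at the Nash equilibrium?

58.2

∂u_i/∂s_i = α_i − 1, so firm i contributes w_i if α_i > 1, else 0.
α_i > 1 for i ∈ {2, 3, 4, 5}; NE contributions (0, 5, 14, 12, 9), S = 40.
W^NE = Σw_i − S^NE + (Σα_i)·S^NE = 50 + 5.82·40 = 282.8.
Planner: ∂(Σu_j)/∂s_i = Σα_j − 1 = 5.82 > 0, so everyone contributes w_i; S^SO = 50, W^SO = 50 + 5.82·50 = 341.
Deadweight loss = 58.2.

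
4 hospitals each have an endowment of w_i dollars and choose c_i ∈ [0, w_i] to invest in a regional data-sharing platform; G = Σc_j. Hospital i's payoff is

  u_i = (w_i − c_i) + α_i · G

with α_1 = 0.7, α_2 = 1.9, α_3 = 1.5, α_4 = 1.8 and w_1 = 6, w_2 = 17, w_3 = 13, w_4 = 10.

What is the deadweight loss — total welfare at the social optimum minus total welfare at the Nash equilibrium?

29.4

∂u_i/∂c_i = α_i − 1, so hospital i contributes w_i if α_i > 1, else 0.
α_i > 1 for i ∈ {2, 3, 4}; NE contributions (0, 17, 13, 10), G = 40.
W^NE = Σw_i − G^NE + (Σα_i)·G^NE = 46 + 4.9·40 = 242.
Planner: ∂(Σu_j)/∂c_i = Σα_j − 1 = 4.9 > 0, so everyone contributes w_i; G^SO = 46, W^SO = 46 + 4.9·46 = 271.4.
Deadweight loss = 29.4.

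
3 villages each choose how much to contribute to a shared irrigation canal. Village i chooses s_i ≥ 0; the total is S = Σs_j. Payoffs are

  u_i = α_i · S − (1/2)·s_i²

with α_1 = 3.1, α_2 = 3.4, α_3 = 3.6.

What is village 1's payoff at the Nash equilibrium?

26.505

Village i's FOC: ∂u_i/∂s_i = α_i − s_i = 0, so s_i* = α_i.
NE contributions = (3.1, 3.4, 3.6); S = 10.1.
u_1 = α_1·S − ½·(s_1)² = 3.1·10.1 − ½·3.1² = 26.505.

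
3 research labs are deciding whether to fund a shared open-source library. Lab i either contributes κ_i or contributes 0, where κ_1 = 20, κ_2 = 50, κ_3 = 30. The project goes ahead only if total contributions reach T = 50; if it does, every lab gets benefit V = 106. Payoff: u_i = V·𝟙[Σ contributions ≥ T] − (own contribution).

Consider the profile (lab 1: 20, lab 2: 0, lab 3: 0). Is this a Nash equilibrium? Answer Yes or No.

Total = 20 < 50: not provided.
Lab 1 (pledges 20, payoff -20): dropping to 0 → total 0, payoff 0. Profitable deviation.

No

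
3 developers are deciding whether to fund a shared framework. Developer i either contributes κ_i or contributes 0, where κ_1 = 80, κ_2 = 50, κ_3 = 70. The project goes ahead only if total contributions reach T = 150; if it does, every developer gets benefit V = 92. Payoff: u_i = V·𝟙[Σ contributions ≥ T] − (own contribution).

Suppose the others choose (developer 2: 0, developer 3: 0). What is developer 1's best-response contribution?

0

Others' total = 0. Even contributing 80 gives 80 < 150: no benefit either way.
Best response: 0.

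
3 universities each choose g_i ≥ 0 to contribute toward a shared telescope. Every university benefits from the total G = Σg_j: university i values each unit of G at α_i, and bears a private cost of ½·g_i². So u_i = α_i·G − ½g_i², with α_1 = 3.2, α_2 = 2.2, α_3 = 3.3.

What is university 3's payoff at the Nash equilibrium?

23.265

University i's FOC: ∂u_i/∂g_i = α_i − g_i = 0, so g_i* = α_i.
NE contributions = (3.2, 2.2, 3.3); G = 8.7.
u_3 = α_3·G − ½·(g_3)² = 3.3·8.7 − ½·3.3² = 23.265.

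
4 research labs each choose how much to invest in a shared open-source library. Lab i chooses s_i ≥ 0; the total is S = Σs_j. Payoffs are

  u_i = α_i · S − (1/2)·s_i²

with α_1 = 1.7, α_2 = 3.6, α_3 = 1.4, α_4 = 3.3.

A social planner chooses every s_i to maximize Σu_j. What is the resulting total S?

Planner FOC: ∂(Σu_j)/∂s_i = (Σα_j) − s_i = 0, so s_i^SO = Σα_j = 10 for every i; S^SO = 40.

40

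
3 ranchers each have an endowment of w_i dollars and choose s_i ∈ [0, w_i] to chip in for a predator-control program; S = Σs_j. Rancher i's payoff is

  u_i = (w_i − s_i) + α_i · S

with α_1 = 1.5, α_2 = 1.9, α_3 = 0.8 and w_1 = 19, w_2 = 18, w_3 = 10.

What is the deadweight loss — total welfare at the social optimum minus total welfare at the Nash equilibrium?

32

∂u_i/∂s_i = α_i − 1, so rancher i contributes w_i if α_i > 1, else 0.
α_i > 1 for i ∈ {1, 2}; NE contributions (19, 18, 0), S = 37.
W^NE = Σw_i − S^NE + (Σα_i)·S^NE = 47 + 3.2·37 = 165.4.
Planner: ∂(Σu_j)/∂s_i = Σα_j − 1 = 3.2 > 0, so everyone contributes w_i; S^SO = 47, W^SO = 47 + 3.2·47 = 197.4.
Deadweight loss = 32.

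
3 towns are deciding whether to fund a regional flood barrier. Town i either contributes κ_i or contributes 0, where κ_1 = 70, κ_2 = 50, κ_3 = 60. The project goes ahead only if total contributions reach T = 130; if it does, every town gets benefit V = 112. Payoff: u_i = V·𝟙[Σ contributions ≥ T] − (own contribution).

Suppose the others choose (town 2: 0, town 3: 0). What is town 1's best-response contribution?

0

Others' total = 0. Even contributing 70 gives 70 < 130: no benefit either way.
Best response: 0.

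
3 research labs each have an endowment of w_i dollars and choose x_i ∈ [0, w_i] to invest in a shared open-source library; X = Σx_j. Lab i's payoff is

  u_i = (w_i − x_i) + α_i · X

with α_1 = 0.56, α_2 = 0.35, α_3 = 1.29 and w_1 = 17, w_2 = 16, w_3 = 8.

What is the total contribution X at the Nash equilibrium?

∂u_i/∂x_i = α_i − 1, so lab i contributes w_i if α_i > 1, else 0.
α_i > 1 for i ∈ {3}; NE contributions (0, 0, 8), X = 8.

8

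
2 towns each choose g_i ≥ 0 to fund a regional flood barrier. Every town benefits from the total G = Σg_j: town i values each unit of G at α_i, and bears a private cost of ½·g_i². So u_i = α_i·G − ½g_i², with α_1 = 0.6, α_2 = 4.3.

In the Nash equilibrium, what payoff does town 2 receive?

Town i's FOC: ∂u_i/∂g_i = α_i − g_i = 0, so g_i* = α_i.
NE contributions = (0.6, 4.3); G = 4.9.
u_2 = α_2·G − ½·(g_2)² = 4.3·4.9 − ½·4.3² = 11.825.

11.825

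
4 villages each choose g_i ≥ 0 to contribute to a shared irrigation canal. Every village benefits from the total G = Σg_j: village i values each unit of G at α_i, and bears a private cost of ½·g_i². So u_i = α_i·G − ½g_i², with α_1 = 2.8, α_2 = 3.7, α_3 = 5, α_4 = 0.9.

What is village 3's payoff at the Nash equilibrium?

Village i's FOC: ∂u_i/∂g_i = α_i − g_i = 0, so g_i* = α_i.
NE contributions = (2.8, 3.7, 5, 0.9); G = 12.4.
u_3 = α_3·G − ½·(g_3)² = 5·12.4 − ½·5² = 49.5.

49.5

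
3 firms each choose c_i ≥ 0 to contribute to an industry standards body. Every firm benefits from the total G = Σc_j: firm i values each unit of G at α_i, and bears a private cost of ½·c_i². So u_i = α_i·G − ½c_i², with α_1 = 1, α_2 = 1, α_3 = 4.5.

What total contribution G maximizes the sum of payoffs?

19.5

Planner FOC: ∂(Σu_j)/∂c_i = (Σα_j) − c_i = 0, so c_i^SO = Σα_j = 6.5 for every i; G^SO = 19.5.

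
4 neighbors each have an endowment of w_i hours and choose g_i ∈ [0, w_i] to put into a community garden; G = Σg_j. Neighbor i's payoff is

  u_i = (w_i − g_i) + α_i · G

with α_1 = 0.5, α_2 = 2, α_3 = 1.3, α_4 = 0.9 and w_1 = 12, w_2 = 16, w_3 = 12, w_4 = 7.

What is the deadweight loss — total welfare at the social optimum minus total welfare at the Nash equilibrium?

70.3

∂u_i/∂g_i = α_i − 1, so neighbor i contributes w_i if α_i > 1, else 0.
α_i > 1 for i ∈ {2, 3}; NE contributions (0, 16, 12, 0), G = 28.
W^NE = Σw_i − G^NE + (Σα_i)·G^NE = 47 + 3.7·28 = 150.6.
Planner: ∂(Σu_j)/∂g_i = Σα_j − 1 = 3.7 > 0, so everyone contributes w_i; G^SO = 47, W^SO = 47 + 3.7·47 = 220.9.
Deadweight loss = 70.3.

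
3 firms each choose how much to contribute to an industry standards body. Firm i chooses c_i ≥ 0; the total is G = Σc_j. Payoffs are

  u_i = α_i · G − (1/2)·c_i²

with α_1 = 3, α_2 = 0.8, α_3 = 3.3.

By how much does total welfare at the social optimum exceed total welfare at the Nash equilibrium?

35.47

Firm i's FOC: ∂u_i/∂c_i = α_i − c_i = 0, so c_i* = α_i.
NE contributions = (3, 0.8, 3.3); G = 7.1.
W^NE = (Σα)·G − ½Σα_i² = 7.1² − ½·20.53 = 40.145.
Planner sets c_i = Σα_j = 7.1 for every i, so G^SO = 3·7.1 = 21.3.
W^SO = (Σα)·G^SO − ½·3·(Σα)² = (3/2)·7.1² = 75.615.
Deadweight loss = W^SO − W^NE = 35.47.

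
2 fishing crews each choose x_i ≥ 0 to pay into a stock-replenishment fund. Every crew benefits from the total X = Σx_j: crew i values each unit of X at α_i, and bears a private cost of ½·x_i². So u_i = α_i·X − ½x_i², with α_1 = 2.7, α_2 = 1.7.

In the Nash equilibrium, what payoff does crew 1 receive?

8.235

Crew i's FOC: ∂u_i/∂x_i = α_i − x_i = 0, so x_i* = α_i.
NE contributions = (2.7, 1.7); X = 4.4.
u_1 = α_1·X − ½·(x_1)² = 2.7·4.4 − ½·2.7² = 8.235.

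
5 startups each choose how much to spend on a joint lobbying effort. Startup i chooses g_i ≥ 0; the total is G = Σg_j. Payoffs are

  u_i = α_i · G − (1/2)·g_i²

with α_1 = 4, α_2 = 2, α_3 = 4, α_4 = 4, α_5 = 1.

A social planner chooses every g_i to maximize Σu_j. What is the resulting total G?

Planner FOC: ∂(Σu_j)/∂g_i = (Σα_j) − g_i = 0, so g_i^SO = Σα_j = 15 for every i; G^SO = 75.

75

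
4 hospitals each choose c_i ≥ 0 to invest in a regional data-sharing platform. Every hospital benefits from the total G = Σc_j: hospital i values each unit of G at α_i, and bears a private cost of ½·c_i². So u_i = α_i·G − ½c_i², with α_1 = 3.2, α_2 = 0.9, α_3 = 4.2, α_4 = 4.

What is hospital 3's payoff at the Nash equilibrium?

Hospital i's FOC: ∂u_i/∂c_i = α_i − c_i = 0, so c_i* = α_i.
NE contributions = (3.2, 0.9, 4.2, 4); G = 12.3.
u_3 = α_3·G − ½·(c_3)² = 4.2·12.3 − ½·4.2² = 42.84.

42.84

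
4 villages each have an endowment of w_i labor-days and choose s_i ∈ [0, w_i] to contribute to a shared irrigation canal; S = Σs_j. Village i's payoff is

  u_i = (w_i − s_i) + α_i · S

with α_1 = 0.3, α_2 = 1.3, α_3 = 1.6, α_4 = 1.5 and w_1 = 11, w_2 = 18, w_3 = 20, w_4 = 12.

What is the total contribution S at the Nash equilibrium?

∂u_i/∂s_i = α_i − 1, so village i contributes w_i if α_i > 1, else 0.
α_i > 1 for i ∈ {2, 3, 4}; NE contributions (0, 18, 20, 12), S = 50.

50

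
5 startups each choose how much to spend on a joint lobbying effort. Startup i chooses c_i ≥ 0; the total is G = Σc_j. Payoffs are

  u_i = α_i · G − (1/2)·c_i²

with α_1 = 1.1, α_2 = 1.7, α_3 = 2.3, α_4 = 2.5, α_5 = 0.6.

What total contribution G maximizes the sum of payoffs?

Planner FOC: ∂(Σu_j)/∂c_i = (Σα_j) − c_i = 0, so c_i^SO = Σα_j = 8.2 for every i; G^SO = 41.

41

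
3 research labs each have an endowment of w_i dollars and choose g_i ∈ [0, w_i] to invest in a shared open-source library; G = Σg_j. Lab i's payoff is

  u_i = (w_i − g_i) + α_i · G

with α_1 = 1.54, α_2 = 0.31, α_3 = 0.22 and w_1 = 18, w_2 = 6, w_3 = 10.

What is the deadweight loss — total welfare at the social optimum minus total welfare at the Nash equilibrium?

17.12

∂u_i/∂g_i = α_i − 1, so lab i contributes w_i if α_i > 1, else 0.
α_i > 1 for i ∈ {1}; NE contributions (18, 0, 0), G = 18.
W^NE = Σw_i − G^NE + (Σα_i)·G^NE = 34 + 1.07·18 = 53.26.
Planner: ∂(Σu_j)/∂g_i = Σα_j − 1 = 1.07 > 0, so everyone contributes w_i; G^SO = 34, W^SO = 34 + 1.07·34 = 70.38.
Deadweight loss = 17.12.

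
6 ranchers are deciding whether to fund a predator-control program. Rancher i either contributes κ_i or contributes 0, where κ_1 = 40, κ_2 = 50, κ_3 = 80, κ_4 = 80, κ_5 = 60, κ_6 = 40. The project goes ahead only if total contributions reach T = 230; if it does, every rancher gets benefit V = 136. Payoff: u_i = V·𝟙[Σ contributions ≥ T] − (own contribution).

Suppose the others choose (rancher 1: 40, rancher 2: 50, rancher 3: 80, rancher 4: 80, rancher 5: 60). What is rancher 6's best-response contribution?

0

Others' total = 310 ≥ 230; contributing adds cost 40 for no extra benefit.
Best response: 0.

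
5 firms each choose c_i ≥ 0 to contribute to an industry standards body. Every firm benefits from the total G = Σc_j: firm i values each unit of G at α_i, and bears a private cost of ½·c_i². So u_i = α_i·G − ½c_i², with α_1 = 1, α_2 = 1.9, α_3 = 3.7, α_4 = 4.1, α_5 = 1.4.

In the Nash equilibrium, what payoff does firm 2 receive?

Firm i's FOC: ∂u_i/∂c_i = α_i − c_i = 0, so c_i* = α_i.
NE contributions = (1, 1.9, 3.7, 4.1, 1.4); G = 12.1.
u_2 = α_2·G − ½·(c_2)² = 1.9·12.1 − ½·1.9² = 21.185.

21.185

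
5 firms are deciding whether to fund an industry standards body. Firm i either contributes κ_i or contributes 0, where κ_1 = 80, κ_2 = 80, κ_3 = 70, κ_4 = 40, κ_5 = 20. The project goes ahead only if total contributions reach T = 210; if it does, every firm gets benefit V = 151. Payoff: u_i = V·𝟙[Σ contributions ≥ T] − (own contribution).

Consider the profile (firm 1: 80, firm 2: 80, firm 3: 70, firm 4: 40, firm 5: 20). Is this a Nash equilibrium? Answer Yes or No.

Total = 290 ≥ 210: provided.
Firm 1 (pledges 80, payoff 71): dropping to 0 → total 210, payoff 151. Profitable deviation.

No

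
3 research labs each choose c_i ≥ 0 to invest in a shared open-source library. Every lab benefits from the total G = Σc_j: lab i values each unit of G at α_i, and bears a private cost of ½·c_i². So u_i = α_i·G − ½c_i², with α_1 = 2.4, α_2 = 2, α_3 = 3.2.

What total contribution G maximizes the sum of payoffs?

22.8

Planner FOC: ∂(Σu_j)/∂c_i = (Σα_j) − c_i = 0, so c_i^SO = Σα_j = 7.6 for every i; G^SO = 22.8.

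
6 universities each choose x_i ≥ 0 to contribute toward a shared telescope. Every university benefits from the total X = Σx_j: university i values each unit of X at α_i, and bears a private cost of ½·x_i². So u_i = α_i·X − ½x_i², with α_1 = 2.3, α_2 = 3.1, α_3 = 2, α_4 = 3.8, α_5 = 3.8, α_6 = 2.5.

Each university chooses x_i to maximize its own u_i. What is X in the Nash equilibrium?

University i's FOC: ∂u_i/∂x_i = α_i − x_i = 0, so x_i* = α_i.
NE contributions = (2.3, 3.1, 2, 3.8, 3.8, 2.5); X = 17.5.

17.5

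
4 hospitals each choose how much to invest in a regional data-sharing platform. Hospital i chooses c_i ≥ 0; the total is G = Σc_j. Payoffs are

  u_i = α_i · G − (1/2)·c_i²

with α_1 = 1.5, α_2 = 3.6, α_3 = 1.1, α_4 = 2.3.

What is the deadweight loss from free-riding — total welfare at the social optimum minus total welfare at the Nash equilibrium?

83.105

Hospital i's FOC: ∂u_i/∂c_i = α_i − c_i = 0, so c_i* = α_i.
NE contributions = (1.5, 3.6, 1.1, 2.3); G = 8.5.
W^NE = (Σα)·G − ½Σα_i² = 8.5² − ½·21.71 = 61.395.
Planner sets c_i = Σα_j = 8.5 for every i, so G^SO = 4·8.5 = 34.
W^SO = (Σα)·G^SO − ½·4·(Σα)² = (4/2)·8.5² = 144.5.
Deadweight loss = W^SO − W^NE = 83.105.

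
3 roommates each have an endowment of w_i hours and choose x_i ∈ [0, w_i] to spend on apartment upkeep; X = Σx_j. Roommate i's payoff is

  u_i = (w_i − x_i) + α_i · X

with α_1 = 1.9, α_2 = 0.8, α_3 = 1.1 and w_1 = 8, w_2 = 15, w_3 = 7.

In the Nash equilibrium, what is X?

∂u_i/∂x_i = α_i − 1, so roommate i contributes w_i if α_i > 1, else 0.
α_i > 1 for i ∈ {1, 3}; NE contributions (8, 0, 7), X = 15.

15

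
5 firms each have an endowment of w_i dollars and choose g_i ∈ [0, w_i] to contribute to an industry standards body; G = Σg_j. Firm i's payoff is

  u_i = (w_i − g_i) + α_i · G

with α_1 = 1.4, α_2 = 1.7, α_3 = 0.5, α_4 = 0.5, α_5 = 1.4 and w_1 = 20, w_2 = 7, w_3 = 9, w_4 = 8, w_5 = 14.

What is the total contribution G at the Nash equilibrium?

41

∂u_i/∂g_i = α_i − 1, so firm i contributes w_i if α_i > 1, else 0.
α_i > 1 for i ∈ {1, 2, 5}; NE contributions (20, 7, 0, 0, 14), G = 41.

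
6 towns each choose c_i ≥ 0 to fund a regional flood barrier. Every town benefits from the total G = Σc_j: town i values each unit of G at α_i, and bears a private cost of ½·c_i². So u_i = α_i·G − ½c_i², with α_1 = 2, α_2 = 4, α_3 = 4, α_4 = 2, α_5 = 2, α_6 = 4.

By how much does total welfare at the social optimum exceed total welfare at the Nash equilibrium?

678

Town i's FOC: ∂u_i/∂c_i = α_i − c_i = 0, so c_i* = α_i.
NE contributions = (2, 4, 4, 2, 2, 4); G = 18.
W^NE = (Σα)·G − ½Σα_i² = 18² − ½·60 = 294.
Planner sets c_i = Σα_j = 18 for every i, so G^SO = 6·18 = 108.
W^SO = (Σα)·G^SO − ½·6·(Σα)² = (6/2)·18² = 972.
Deadweight loss = W^SO − W^NE = 678.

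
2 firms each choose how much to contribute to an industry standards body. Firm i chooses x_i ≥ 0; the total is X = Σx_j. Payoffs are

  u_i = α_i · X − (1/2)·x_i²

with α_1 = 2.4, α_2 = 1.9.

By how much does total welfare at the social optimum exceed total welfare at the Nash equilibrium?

Firm i's FOC: ∂u_i/∂x_i = α_i − x_i = 0, so x_i* = α_i.
NE contributions = (2.4, 1.9); X = 4.3.
W^NE = (Σα)·X − ½Σα_i² = 4.3² − ½·9.37 = 13.805.
Planner sets x_i = Σα_j = 4.3 for every i, so X^SO = 2·4.3 = 8.6.
W^SO = (Σα)·X^SO − ½·2·(Σα)² = (2/2)·4.3² = 18.49.
Deadweight loss = W^SO − W^NE = 4.685.

4.685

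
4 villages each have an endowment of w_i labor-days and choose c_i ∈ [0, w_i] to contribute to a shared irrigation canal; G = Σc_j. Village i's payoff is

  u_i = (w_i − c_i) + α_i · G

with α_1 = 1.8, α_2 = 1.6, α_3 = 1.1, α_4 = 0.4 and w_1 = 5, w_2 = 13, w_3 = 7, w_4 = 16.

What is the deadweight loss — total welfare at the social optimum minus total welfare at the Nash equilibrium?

∂u_i/∂c_i = α_i − 1, so village i contributes w_i if α_i > 1, else 0.
α_i > 1 for i ∈ {1, 2, 3}; NE contributions (5, 13, 7, 0), G = 25.
W^NE = Σw_i − G^NE + (Σα_i)·G^NE = 41 + 3.9·25 = 138.5.
Planner: ∂(Σu_j)/∂c_i = Σα_j − 1 = 3.9 > 0, so everyone contributes w_i; G^SO = 41, W^SO = 41 + 3.9·41 = 200.9.
Deadweight loss = 62.4.

62.4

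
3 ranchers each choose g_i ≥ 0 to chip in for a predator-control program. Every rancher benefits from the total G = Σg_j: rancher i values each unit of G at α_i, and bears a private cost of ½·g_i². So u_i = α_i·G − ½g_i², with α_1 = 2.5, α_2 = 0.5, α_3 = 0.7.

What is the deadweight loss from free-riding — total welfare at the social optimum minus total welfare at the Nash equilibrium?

10.34

Rancher i's FOC: ∂u_i/∂g_i = α_i − g_i = 0, so g_i* = α_i.
NE contributions = (2.5, 0.5, 0.7); G = 3.7.
W^NE = (Σα)·G − ½Σα_i² = 3.7² − ½·6.99 = 10.195.
Planner sets g_i = Σα_j = 3.7 for every i, so G^SO = 3·3.7 = 11.1.
W^SO = (Σα)·G^SO − ½·3·(Σα)² = (3/2)·3.7² = 20.535.
Deadweight loss = W^SO − W^NE = 10.34.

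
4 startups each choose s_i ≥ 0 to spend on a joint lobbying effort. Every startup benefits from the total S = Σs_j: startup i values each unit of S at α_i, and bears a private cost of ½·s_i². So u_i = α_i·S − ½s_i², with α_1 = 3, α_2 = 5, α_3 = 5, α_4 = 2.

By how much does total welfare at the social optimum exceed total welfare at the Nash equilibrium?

Startup i's FOC: ∂u_i/∂s_i = α_i − s_i = 0, so s_i* = α_i.
NE contributions = (3, 5, 5, 2); S = 15.
W^NE = (Σα)·S − ½Σα_i² = 15² − ½·63 = 193.5.
Planner sets s_i = Σα_j = 15 for every i, so S^SO = 4·15 = 60.
W^SO = (Σα)·S^SO − ½·4·(Σα)² = (4/2)·15² = 450.
Deadweight loss = W^SO − W^NE = 256.5.

256.5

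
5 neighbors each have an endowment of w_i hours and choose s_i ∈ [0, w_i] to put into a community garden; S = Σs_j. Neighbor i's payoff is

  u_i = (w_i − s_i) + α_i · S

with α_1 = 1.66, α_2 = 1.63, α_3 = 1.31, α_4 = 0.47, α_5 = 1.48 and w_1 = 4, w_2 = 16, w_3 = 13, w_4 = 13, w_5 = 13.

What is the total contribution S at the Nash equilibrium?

46

∂u_i/∂s_i = α_i − 1, so neighbor i contributes w_i if α_i > 1, else 0.
α_i > 1 for i ∈ {1, 2, 3, 5}; NE contributions (4, 16, 13, 0, 13), S = 46.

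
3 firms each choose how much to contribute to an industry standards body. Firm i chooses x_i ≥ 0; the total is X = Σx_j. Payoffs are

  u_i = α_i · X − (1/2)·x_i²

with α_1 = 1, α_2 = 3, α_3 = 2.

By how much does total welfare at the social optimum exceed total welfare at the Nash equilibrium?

25

Firm i's FOC: ∂u_i/∂x_i = α_i − x_i = 0, so x_i* = α_i.
NE contributions = (1, 3, 2); X = 6.
W^NE = (Σα)·X − ½Σα_i² = 6² − ½·14 = 29.
Planner sets x_i = Σα_j = 6 for every i, so X^SO = 3·6 = 18.
W^SO = (Σα)·X^SO − ½·3·(Σα)² = (3/2)·6² = 54.
Deadweight loss = W^SO − W^NE = 25.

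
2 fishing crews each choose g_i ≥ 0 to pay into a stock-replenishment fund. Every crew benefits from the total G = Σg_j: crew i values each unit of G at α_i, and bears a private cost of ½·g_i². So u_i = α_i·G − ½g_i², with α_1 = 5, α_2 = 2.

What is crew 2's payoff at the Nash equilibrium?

12

Crew i's FOC: ∂u_i/∂g_i = α_i − g_i = 0, so g_i* = α_i.
NE contributions = (5, 2); G = 7.
u_2 = α_2·G − ½·(g_2)² = 2·7 − ½·2² = 12.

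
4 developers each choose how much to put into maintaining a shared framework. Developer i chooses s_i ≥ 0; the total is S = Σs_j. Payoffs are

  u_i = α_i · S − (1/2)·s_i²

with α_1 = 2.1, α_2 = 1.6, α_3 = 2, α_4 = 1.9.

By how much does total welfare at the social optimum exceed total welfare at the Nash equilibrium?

65.05

Developer i's FOC: ∂u_i/∂s_i = α_i − s_i = 0, so s_i* = α_i.
NE contributions = (2.1, 1.6, 2, 1.9); S = 7.6.
W^NE = (Σα)·S − ½Σα_i² = 7.6² − ½·14.58 = 50.47.
Planner sets s_i = Σα_j = 7.6 for every i, so S^SO = 4·7.6 = 30.4.
W^SO = (Σα)·S^SO − ½·4·(Σα)² = (4/2)·7.6² = 115.52.
Deadweight loss = W^SO − W^NE = 65.05.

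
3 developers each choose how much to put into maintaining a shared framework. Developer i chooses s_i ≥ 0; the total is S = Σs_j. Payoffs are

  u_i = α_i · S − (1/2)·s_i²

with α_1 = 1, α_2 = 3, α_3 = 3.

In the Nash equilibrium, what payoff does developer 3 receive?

16.5

Developer i's FOC: ∂u_i/∂s_i = α_i − s_i = 0, so s_i* = α_i.
NE contributions = (1, 3, 3); S = 7.
u_3 = α_3·S − ½·(s_3)² = 3·7 − ½·3² = 16.5.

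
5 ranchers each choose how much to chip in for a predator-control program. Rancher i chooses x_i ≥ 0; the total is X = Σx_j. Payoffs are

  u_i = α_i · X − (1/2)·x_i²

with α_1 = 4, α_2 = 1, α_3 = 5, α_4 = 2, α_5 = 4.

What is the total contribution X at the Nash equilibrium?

16

Rancher i's FOC: ∂u_i/∂x_i = α_i − x_i = 0, so x_i* = α_i.
NE contributions = (4, 1, 5, 2, 4); X = 16.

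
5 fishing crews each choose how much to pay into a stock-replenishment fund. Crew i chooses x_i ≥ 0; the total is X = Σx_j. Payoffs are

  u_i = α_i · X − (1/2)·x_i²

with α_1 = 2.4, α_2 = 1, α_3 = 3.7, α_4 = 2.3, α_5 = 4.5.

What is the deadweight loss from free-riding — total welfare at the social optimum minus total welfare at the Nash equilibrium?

Crew i's FOC: ∂u_i/∂x_i = α_i − x_i = 0, so x_i* = α_i.
NE contributions = (2.4, 1, 3.7, 2.3, 4.5); X = 13.9.
W^NE = (Σα)·X − ½Σα_i² = 13.9² − ½·45.99 = 170.215.
Planner sets x_i = Σα_j = 13.9 for every i, so X^SO = 5·13.9 = 69.5.
W^SO = (Σα)·X^SO − ½·5·(Σα)² = (5/2)·13.9² = 483.025.
Deadweight loss = W^SO − W^NE = 312.81.

312.81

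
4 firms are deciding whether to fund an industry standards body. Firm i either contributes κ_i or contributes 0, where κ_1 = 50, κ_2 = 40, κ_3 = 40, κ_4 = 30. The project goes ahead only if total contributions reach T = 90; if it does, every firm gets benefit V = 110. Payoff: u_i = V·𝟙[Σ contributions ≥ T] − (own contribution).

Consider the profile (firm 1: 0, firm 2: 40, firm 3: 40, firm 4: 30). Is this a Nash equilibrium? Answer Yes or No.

Total = 110 ≥ 90: provided.
Firm 1 (pledges 0, payoff 110): pledging 50 → total 160, payoff 60. No gain.
Firm 2 (pledges 40, payoff 70): dropping to 0 → total 70, payoff 0. No gain.
Firm 3 (pledges 40, payoff 70): dropping to 0 → total 70, payoff 0. No gain.
Firm 4 (pledges 30, payoff 80): dropping to 0 → total 80, payoff 0. No gain.

Yes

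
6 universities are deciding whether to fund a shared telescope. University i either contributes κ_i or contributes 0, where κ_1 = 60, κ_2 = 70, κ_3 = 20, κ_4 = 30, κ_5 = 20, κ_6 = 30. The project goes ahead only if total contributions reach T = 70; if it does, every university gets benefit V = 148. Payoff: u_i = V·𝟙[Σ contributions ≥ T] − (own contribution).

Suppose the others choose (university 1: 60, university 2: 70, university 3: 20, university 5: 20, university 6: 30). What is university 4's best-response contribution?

Others' total = 200 ≥ 70; contributing adds cost 30 for no extra benefit.
Best response: 0.

0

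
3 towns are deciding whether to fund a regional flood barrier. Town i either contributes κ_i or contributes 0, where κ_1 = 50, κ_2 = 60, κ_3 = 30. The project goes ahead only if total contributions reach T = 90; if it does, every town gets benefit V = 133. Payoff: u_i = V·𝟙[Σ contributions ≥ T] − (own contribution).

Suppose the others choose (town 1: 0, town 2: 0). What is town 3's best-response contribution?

Others' total = 0. Even contributing 30 gives 30 < 90: no benefit either way.
Best response: 0.

0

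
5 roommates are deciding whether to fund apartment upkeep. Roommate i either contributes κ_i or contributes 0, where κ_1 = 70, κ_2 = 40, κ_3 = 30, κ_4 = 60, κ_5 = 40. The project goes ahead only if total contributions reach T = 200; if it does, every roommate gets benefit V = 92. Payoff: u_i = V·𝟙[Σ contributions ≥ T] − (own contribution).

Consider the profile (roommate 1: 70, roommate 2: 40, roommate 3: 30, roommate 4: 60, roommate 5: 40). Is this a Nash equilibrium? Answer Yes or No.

Total = 240 ≥ 200: provided.
Roommate 1 (pledges 70, payoff 22): dropping to 0 → total 170, payoff 0. No gain.
Roommate 2 (pledges 40, payoff 52): dropping to 0 → total 200, payoff 92. Profitable deviation.

No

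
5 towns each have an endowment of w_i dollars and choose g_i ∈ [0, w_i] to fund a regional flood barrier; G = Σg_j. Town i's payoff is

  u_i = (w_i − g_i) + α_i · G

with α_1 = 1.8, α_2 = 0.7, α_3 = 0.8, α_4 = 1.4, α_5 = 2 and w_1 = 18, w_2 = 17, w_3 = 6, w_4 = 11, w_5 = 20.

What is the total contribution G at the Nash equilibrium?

49

∂u_i/∂g_i = α_i − 1, so town i contributes w_i if α_i > 1, else 0.
α_i > 1 for i ∈ {1, 4, 5}; NE contributions (18, 0, 0, 11, 20), G = 49.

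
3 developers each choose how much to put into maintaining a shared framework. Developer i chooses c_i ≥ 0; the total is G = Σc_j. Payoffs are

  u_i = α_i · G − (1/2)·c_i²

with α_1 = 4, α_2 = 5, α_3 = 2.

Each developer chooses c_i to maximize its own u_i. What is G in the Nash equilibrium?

11

Developer i's FOC: ∂u_i/∂c_i = α_i − c_i = 0, so c_i* = α_i.
NE contributions = (4, 5, 2); G = 11.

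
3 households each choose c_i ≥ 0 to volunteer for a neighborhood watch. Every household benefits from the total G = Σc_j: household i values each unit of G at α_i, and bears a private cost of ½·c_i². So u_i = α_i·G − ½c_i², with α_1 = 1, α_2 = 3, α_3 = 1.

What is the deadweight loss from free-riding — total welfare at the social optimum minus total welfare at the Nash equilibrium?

18

Household i's FOC: ∂u_i/∂c_i = α_i − c_i = 0, so c_i* = α_i.
NE contributions = (1, 3, 1); G = 5.
W^NE = (Σα)·G − ½Σα_i² = 5² − ½·11 = 19.5.
Planner sets c_i = Σα_j = 5 for every i, so G^SO = 3·5 = 15.
W^SO = (Σα)·G^SO − ½·3·(Σα)² = (3/2)·5² = 37.5.
Deadweight loss = W^SO − W^NE = 18.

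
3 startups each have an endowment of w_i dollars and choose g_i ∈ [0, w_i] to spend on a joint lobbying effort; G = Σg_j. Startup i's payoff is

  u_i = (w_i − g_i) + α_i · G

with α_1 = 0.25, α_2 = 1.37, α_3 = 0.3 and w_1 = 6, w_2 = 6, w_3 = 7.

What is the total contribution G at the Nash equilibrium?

∂u_i/∂g_i = α_i − 1, so startup i contributes w_i if α_i > 1, else 0.
α_i > 1 for i ∈ {2}; NE contributions (0, 6, 0), G = 6.

6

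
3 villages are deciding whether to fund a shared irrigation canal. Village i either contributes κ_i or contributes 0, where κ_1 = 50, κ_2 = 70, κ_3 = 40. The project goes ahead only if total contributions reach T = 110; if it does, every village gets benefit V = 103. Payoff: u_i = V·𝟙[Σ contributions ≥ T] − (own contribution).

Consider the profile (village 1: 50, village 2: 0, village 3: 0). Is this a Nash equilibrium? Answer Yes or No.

No

Total = 50 < 110: not provided.
Village 1 (pledges 50, payoff -50): dropping to 0 → total 0, payoff 0. Profitable deviation.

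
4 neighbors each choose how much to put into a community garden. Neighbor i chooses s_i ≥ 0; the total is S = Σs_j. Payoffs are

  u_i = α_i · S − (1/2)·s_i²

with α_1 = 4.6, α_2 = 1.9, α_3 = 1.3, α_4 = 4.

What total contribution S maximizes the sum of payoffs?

47.2

Planner FOC: ∂(Σu_j)/∂s_i = (Σα_j) − s_i = 0, so s_i^SO = Σα_j = 11.8 for every i; S^SO = 47.2.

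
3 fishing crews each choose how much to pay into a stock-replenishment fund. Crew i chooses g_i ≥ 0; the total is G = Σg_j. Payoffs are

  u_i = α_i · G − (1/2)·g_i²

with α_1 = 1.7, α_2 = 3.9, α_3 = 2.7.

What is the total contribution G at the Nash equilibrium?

Crew i's FOC: ∂u_i/∂g_i = α_i − g_i = 0, so g_i* = α_i.
NE contributions = (1.7, 3.9, 2.7); G = 8.3.

8.3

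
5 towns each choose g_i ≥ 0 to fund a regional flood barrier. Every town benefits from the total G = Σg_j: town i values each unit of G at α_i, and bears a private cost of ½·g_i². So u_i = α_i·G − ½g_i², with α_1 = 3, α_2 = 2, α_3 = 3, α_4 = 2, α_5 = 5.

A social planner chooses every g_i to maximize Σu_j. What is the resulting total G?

75

Planner FOC: ∂(Σu_j)/∂g_i = (Σα_j) − g_i = 0, so g_i^SO = Σα_j = 15 for every i; G^SO = 75.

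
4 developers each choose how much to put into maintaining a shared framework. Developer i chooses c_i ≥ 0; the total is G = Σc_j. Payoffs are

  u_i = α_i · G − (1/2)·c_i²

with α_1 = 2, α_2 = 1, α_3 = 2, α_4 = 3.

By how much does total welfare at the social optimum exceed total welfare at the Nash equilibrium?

Developer i's FOC: ∂u_i/∂c_i = α_i − c_i = 0, so c_i* = α_i.
NE contributions = (2, 1, 2, 3); G = 8.
W^NE = (Σα)·G − ½Σα_i² = 8² − ½·18 = 55.
Planner sets c_i = Σα_j = 8 for every i, so G^SO = 4·8 = 32.
W^SO = (Σα)·G^SO − ½·4·(Σα)² = (4/2)·8² = 128.
Deadweight loss = W^SO − W^NE = 73.

73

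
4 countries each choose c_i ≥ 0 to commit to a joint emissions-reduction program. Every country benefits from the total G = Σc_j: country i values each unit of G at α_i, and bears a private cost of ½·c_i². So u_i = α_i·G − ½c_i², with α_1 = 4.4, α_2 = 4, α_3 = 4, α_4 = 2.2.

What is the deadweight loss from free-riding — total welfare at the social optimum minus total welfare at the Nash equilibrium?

241.26

Country i's FOC: ∂u_i/∂c_i = α_i − c_i = 0, so c_i* = α_i.
NE contributions = (4.4, 4, 4, 2.2); G = 14.6.
W^NE = (Σα)·G − ½Σα_i² = 14.6² − ½·56.2 = 185.06.
Planner sets c_i = Σα_j = 14.6 for every i, so G^SO = 4·14.6 = 58.4.
W^SO = (Σα)·G^SO − ½·4·(Σα)² = (4/2)·14.6² = 426.32.
Deadweight loss = W^SO − W^NE = 241.26.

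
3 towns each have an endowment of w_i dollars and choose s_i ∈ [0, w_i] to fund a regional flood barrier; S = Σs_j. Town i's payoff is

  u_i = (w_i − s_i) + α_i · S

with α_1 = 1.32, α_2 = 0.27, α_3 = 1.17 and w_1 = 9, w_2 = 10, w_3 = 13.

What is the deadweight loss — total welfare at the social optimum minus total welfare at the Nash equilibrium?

∂u_i/∂s_i = α_i − 1, so town i contributes w_i if α_i > 1, else 0.
α_i > 1 for i ∈ {1, 3}; NE contributions (9, 0, 13), S = 22.
W^NE = Σw_i − S^NE + (Σα_i)·S^NE = 32 + 1.76·22 = 70.72.
Planner: ∂(Σu_j)/∂s_i = Σα_j − 1 = 1.76 > 0, so everyone contributes w_i; S^SO = 32, W^SO = 32 + 1.76·32 = 88.32.
Deadweight loss = 17.6.

17.6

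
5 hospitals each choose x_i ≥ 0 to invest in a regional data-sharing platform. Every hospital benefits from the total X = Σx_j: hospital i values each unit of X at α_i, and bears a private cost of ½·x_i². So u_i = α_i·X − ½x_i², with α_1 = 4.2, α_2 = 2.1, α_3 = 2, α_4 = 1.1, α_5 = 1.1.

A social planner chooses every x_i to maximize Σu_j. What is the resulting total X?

Planner FOC: ∂(Σu_j)/∂x_i = (Σα_j) − x_i = 0, so x_i^SO = Σα_j = 10.5 for every i; X^SO = 52.5.

52.5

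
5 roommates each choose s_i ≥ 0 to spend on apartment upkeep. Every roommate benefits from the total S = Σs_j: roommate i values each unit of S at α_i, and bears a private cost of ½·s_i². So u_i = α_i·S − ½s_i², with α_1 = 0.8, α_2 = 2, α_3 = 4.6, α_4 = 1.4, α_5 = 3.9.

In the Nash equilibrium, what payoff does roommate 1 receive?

9.84

Roommate i's FOC: ∂u_i/∂s_i = α_i − s_i = 0, so s_i* = α_i.
NE contributions = (0.8, 2, 4.6, 1.4, 3.9); S = 12.7.
u_1 = α_1·S − ½·(s_1)² = 0.8·12.7 − ½·0.8² = 9.84.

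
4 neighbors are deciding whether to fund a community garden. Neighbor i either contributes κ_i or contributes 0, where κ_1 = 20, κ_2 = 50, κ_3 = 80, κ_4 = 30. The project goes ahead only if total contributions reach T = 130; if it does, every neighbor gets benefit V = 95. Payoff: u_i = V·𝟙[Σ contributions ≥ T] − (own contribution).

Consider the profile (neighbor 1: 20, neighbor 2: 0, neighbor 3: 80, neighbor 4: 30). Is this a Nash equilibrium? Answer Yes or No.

Total = 130 ≥ 130: provided.
Neighbor 1 (pledges 20, payoff 75): dropping to 0 → total 110, payoff 0. No gain.
Neighbor 2 (pledges 0, payoff 95): pledging 50 → total 180, payoff 45. No gain.
Neighbor 3 (pledges 80, payoff 15): dropping to 0 → total 50, payoff 0. No gain.
Neighbor 4 (pledges 30, payoff 65): dropping to 0 → total 100, payoff 0. No gain.

Yes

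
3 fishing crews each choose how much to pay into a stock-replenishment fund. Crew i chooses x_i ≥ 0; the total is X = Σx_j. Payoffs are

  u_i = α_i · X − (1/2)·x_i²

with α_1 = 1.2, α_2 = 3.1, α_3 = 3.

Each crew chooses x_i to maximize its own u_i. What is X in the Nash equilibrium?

Crew i's FOC: ∂u_i/∂x_i = α_i − x_i = 0, so x_i* = α_i.
NE contributions = (1.2, 3.1, 3); X = 7.3.

7.3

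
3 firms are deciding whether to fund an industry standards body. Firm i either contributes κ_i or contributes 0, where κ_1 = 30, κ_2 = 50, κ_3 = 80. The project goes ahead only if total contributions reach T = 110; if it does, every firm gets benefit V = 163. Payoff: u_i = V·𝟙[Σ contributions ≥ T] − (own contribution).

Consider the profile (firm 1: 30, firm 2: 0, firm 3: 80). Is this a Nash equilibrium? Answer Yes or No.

Total = 110 ≥ 110: provided.
Firm 1 (pledges 30, payoff 133): dropping to 0 → total 80, payoff 0. No gain.
Firm 2 (pledges 0, payoff 163): pledging 50 → total 160, payoff 113. No gain.
Firm 3 (pledges 80, payoff 83): dropping to 0 → total 30, payoff 0. No gain.

Yes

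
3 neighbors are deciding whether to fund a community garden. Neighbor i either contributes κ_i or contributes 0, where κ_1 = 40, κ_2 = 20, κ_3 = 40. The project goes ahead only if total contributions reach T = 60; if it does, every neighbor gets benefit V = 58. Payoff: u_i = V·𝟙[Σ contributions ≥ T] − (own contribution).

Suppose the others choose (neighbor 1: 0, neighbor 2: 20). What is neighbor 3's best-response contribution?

40

Others' total = 20. Contributing 40 brings total to 60 ≥ 60: gain V − κ_3 = 18.
Best response: 40.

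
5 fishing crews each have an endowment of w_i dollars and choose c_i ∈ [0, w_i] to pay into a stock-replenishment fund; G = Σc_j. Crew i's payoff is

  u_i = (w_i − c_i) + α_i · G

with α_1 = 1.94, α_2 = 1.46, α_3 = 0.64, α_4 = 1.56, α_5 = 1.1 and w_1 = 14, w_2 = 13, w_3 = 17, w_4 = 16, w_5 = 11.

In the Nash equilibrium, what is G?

∂u_i/∂c_i = α_i − 1, so crew i contributes w_i if α_i > 1, else 0.
α_i > 1 for i ∈ {1, 2, 4, 5}; NE contributions (14, 13, 0, 16, 11), G = 54.

54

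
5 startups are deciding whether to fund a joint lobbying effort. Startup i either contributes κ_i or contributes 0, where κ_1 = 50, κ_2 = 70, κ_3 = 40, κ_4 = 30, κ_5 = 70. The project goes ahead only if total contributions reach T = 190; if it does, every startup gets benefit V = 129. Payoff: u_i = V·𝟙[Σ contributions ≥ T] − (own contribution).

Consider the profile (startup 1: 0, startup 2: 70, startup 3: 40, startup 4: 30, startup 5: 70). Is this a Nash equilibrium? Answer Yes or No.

Yes

Total = 210 ≥ 190: provided.
Startup 1 (pledges 0, payoff 129): pledging 50 → total 260, payoff 79. No gain.
Startup 2 (pledges 70, payoff 59): dropping to 0 → total 140, payoff 0. No gain.
Startup 3 (pledges 40, payoff 89): dropping to 0 → total 170, payoff 0. No gain.
Startup 4 (pledges 30, payoff 99): dropping to 0 → total 180, payoff 0. No gain.
Startup 5 (pledges 70, payoff 59): dropping to 0 → total 140, payoff 0. No gain.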